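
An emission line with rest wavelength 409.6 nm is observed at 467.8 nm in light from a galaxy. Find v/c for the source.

λ'/λ₀ = 1.1421 > 1 (redshift), so the source is receding.
λ'/λ₀ = √((1 + β)/(1 − β)) for a receding source ⇒ β = (r² − 1)/(r² + 1) with r = λ'/λ₀.
β = (1.3044 − 1)/(1.3044 + 1) ≈ 0.132.

0.132c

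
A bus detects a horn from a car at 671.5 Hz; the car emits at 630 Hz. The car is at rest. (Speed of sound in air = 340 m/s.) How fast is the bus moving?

22.4 m/s

f' > f, so the bus is approaching.
f' = f · (v + v_o)/v ⇒ v_o = v · |f'/f − 1|.
v_o = 340 × |671.5/630 − 1| = 340 × 0.06587 ≈ 22.4 m/s.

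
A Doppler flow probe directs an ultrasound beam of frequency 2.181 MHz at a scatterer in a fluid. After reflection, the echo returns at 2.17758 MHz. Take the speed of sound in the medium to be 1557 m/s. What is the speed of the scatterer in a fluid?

Double Doppler shift off a moving reflector: f₂ = f₀ · (v + u)/(v − u) (u > 0 toward emitter).
Rearranging, u = v · (f₂ − f₀)/(f₂ + f₀) = 1557 × -0.00342/4.35858 ≈ -1.22 m/s.
So the scatterer in a fluid is moving at 1.22 m/s away from the emitter.

1.22 m/s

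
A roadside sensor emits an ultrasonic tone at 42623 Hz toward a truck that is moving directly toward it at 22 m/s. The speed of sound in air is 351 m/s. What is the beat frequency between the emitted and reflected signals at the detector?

The truck first receives the wave as a moving observer: f₁ = f₀ · (v + u)/v = 42623 × (351 + 22)/351 ≈ 45295 Hz.
On reflection it acts as a source moving toward the stationary detector: f₂ = f₁ · v/(v − u) = 45295 × 351/329 ≈ 48323 Hz.
Equivalently f₂ = f₀ · (v + u)/(v − u).
Beat frequency: |f₂ − f₀| = 2u·f₀/(v − u) = 2 × 22 × 42623/329 ≈ 5700 Hz.

5700 Hz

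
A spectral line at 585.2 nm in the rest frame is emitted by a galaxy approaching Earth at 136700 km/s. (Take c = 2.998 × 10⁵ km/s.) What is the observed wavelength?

β = v/c = 136700/299800 = 0.4560.
Relativistic Doppler for wavelength: λ' = λ₀ · √((1 − β)/(1 + β)).
λ' = 585.2 × √(0.5440/1.4560) = 585.2 × 0.61127 ≈ 357.7 nm.

357.7 nm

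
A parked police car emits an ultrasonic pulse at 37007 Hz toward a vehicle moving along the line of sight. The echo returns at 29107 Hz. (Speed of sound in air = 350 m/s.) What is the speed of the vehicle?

Double Doppler shift off a moving reflector: f₂ = f₀ · (v + u)/(v − u) (u > 0 toward emitter).
Rearranging, u = v · (f₂ − f₀)/(f₂ + f₀) = 350 × -7900/66114 ≈ -42 m/s.
So the vehicle is moving at 42 m/s away from the emitter.

42 m/s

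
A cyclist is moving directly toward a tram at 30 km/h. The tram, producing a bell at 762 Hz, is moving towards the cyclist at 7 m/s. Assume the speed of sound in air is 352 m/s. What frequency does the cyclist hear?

796 Hz

30 km/h = 8.333 m/s.
General Doppler shift: f' = f · (v + v_o)/(v − v_s).
f' = 762 × (352 + 8.333)/(352 − 7) = 762 × 360.33/345 ≈ 796 Hz.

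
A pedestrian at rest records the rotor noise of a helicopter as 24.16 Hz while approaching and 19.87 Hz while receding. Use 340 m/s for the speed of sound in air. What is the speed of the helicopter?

f₁/f₂ = (v + v_s)/(v − v_s), so v_s = v · (f₁ − f₂)/(f₁ + f₂).
v_s = 340 × (24.16 − 19.87)/(24.16 + 19.87) = 340 × 4.29/44.03 ≈ 33 m/s.

33 m/s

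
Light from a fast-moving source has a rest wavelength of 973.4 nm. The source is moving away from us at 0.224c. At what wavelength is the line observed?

1222.5 nm

Relativistic Doppler for wavelength: λ' = λ₀ · √((1 + β)/(1 − β)).
λ' = 973.4 × √(1.2240/0.7760) = 973.4 × 1.25591 ≈ 1222.5 nm.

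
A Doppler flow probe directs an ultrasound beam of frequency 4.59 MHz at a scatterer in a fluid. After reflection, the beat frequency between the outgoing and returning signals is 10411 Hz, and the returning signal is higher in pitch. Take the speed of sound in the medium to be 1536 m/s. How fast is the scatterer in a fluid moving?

Double Doppler shift off a moving reflector: f₂ = f₀ · (v + u)/(v − u) (u > 0 toward emitter).
Returning signal is higher, so f₂ = f₀ + Δf = 4590000 + 10411 = 4600411 Hz.
Rearranging, u = v · (f₂ − f₀)/(f₂ + f₀) = 1536 × 10411/9190411 ≈ 1.74 m/s.
So the scatterer in a fluid is moving at 1.74 m/s toward the emitter.

1.74 m/s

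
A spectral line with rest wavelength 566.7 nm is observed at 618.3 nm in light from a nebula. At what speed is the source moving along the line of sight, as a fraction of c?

0.087c

λ'/λ₀ = 1.0911 > 1 (redshift), so the source is receding.
λ'/λ₀ = √((1 + β)/(1 − β)) for a receding source ⇒ β = (r² − 1)/(r² + 1) with r = λ'/λ₀.
β = (1.1904 − 1)/(1.1904 + 1) ≈ 0.087.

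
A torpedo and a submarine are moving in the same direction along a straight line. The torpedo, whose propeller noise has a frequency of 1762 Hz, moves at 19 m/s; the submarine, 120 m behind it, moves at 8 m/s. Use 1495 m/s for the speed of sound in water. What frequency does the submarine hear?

The submarine is behind, so the torpedo is moving away from it while the submarine is moving toward the torpedo.
With source receding and observer approaching, f' = f · (v + v_o)/(v + v_s).
f' = 1762 × (1495 + 8)/(1495 + 19) = 1762 × 1503/1514 ≈ 1749 Hz.

1749 Hz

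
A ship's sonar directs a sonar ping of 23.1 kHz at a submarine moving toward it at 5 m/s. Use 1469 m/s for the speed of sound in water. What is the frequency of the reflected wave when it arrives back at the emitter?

The submarine first receives the wave as a moving observer: f₁ = f₀ · (v + u)/v = 23.1 × (1469 + 5)/1469 ≈ 23.2 kHz.
The reflection then acts as a moving source: f₂ = f₁ · v/(v − u) ≈ 23.3 kHz.
Equivalently f₂ = f₀ · (v + u)/(v − u).

23.3 kHz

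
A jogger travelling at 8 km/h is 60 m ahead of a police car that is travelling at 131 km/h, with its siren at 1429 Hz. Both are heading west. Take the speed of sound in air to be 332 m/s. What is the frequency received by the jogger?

1594 Hz

131 km/h = 36.39 m/s; 8 km/h = 2.222 m/s.
The jogger is ahead, so the police car is moving toward it while the jogger is moving away from the police car.
With source approaching and observer receding, f' = f · (v − v_o)/(v − v_s).
f' = 1429 × (332 − 2.222)/(332 − 36.39) = 1429 × 329.78/295.61 ≈ 1594 Hz.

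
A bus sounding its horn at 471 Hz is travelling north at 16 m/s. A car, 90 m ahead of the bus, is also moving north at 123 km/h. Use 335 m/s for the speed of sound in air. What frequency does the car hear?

444 Hz

123 km/h = 34.17 m/s.
The car is ahead, so the bus is moving toward it while the car is moving away from the bus.
General Doppler shift: f' = f · (v − v_o)/(v − v_s).
f' = 471 × (335 − 34.17)/(335 − 16) = 471 × 300.83/319 ≈ 444 Hz.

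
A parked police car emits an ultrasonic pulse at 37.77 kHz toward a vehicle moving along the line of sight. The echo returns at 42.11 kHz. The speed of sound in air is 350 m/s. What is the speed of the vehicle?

19.0 m/s

Double Doppler shift off a moving reflector: f₂ = f₀ · (v + u)/(v − u) (u > 0 toward emitter).
Rearranging, u = v · (f₂ − f₀)/(f₂ + f₀) = 350 × 4.34/79.88 ≈ 19.0 m/s.
So the vehicle is moving at 19.0 m/s toward the emitter.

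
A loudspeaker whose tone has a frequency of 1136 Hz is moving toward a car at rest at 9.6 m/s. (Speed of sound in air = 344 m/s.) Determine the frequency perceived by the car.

1169 Hz

With the source moving toward a stationary observer, f' = f · v/(v − v_s).
f' = 1136 × 344/(344 − 9.6) = 1136 × 344/334.4 ≈ 1169 Hz.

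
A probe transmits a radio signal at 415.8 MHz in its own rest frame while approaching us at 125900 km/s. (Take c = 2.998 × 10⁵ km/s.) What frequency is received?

650.6 MHz

β = v/c = 125900/299800 = 0.4199.
Relativistic Doppler for frequency: f' = f₀ · √((1 + β)/(1 − β)).
f' = 415.8 × √(1.4199/0.5801) = 415.8 × 1.56460 ≈ 650.6 MHz.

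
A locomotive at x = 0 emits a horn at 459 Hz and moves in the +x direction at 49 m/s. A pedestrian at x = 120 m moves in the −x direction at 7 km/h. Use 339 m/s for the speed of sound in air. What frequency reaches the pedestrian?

540 Hz

7 km/h = 1.944 m/s.
The observer lies on the +x side, so the source is heading toward the observer and the observer is heading toward the source.
General Doppler shift: f' = f · (v + v_o)/(v − v_s).
f' = 459 × (339 + 1.944)/(339 − 49) = 459 × 340.94/290 ≈ 540 Hz.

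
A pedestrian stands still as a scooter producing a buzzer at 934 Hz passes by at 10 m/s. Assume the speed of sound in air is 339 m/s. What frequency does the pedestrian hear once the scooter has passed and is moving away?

907 Hz

Receding: f₂ = f · v/(v + v_s) = 934 × 339/349 ≈ 907 Hz.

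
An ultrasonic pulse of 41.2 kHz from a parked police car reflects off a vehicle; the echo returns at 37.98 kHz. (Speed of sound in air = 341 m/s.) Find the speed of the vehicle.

Double Doppler shift off a moving reflector: f₂ = f₀ · (v + u)/(v − u) (u > 0 toward emitter).
Rearranging, u = v · (f₂ − f₀)/(f₂ + f₀) = 341 × -3.22/79.18 ≈ -13.9 m/s.
So the vehicle is moving at 13.9 m/s away from the emitter.

13.9 m/s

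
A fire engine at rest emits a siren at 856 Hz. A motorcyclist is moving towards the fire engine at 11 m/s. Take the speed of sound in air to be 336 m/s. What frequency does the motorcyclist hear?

Only the observer moves, toward the source, so f' = f · (v + v_o)/v.
f' = 856 × (336 + 11)/336 = 856 × 347/336 ≈ 884 Hz.

884 Hz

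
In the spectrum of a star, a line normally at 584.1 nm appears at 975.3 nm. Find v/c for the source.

0.472

λ'/λ₀ = 1.6697 > 1 (redshift), so the source is receding.
λ'/λ₀ = √((1 + β)/(1 − β)) for a receding source ⇒ β = (r² − 1)/(r² + 1) with r = λ'/λ₀.
β = (2.7881 − 1)/(2.7881 + 1) ≈ 0.472.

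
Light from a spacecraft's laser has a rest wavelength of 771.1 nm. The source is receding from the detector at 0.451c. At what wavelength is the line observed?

1253.6 nm

Relativistic Doppler for wavelength: λ' = λ₀ · √((1 + β)/(1 − β)).
λ' = 771.1 × √(1.4510/0.5490) = 771.1 × 1.62573 ≈ 1253.6 nm.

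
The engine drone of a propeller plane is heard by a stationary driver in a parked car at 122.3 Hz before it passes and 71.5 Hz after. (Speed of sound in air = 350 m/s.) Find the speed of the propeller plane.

f₁/f₂ = (v + v_s)/(v − v_s), so v_s = v · (f₁ − f₂)/(f₁ + f₂).
v_s = 350 × (122.3 − 71.5)/(122.3 + 71.5) = 350 × 50.8/193.8 ≈ 92 m/s.

92 m/s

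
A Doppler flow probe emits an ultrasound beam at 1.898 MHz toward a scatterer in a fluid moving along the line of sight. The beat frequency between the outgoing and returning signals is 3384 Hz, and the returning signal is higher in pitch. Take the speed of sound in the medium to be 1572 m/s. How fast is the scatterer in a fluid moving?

Double Doppler shift off a moving reflector: f₂ = f₀ · (v + u)/(v − u) (u > 0 toward emitter).
Returning signal is higher, so f₂ = f₀ + Δf = 1898000 + 3384 = 1901384 Hz.
Rearranging, u = v · (f₂ − f₀)/(f₂ + f₀) = 1572 × 3384/3799384 ≈ 1.40 m/s.
So the scatterer in a fluid is moving at 1.40 m/s toward the emitter.

1.40 m/s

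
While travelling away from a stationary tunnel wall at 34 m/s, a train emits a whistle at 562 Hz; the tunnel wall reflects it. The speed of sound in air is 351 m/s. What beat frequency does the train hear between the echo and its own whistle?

The tunnel wall receives the sound from a moving source: f₁ = f₀ · v/(v + v_e) = 562 × 351/385 ≈ 512.4 Hz.
On the return leg the train is a moving observer: f₂ = f₁ · (v − v_e)/v = 512.4 × 317/351 ≈ 462.7 Hz.
Beat against the emitted tone: |f₂ − f₀| = 2v_e·f₀/(v + v_e) = 2 × 34 × 562/385 ≈ 99 Hz.

99 Hz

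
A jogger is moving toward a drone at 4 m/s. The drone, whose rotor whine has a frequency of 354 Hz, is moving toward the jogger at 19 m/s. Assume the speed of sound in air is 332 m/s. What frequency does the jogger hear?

380 Hz

General Doppler shift: f' = f · (v + v_o)/(v − v_s).
f' = 354 × (332 + 4)/(332 − 19) = 354 × 336/313 ≈ 380 Hz.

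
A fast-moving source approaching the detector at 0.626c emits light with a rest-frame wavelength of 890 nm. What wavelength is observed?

Relativistic Doppler for wavelength: λ' = λ₀ · √((1 − β)/(1 + β)).
λ' = 890 × √(0.3740/1.6260) = 890 × 0.47960 ≈ 426.8 nm.

426.8 nm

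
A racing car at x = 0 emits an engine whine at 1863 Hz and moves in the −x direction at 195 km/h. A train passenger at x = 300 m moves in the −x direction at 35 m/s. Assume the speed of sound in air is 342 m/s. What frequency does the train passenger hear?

195 km/h = 54.17 m/s.
The observer lies on the +x side, so the source is heading away from the observer and the observer is heading toward the source.
General Doppler shift: f' = f · (v + v_o)/(v + v_s).
f' = 1863 × (342 + 35)/(342 + 54.17) = 1863 × 377/396.17 ≈ 1773 Hz.

1773 Hz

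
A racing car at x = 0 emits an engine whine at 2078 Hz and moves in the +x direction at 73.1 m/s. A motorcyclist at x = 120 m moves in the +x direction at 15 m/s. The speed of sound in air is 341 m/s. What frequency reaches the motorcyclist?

2529 Hz

The observer lies on the +x side, so the source is heading toward the observer and the observer is heading away from the source.
Both move, so f' = f · (v − v_o)/(v − v_s).
f' = 2078 × (341 − 15)/(341 − 73.1) = 2078 × 326/267.9 ≈ 2529 Hz.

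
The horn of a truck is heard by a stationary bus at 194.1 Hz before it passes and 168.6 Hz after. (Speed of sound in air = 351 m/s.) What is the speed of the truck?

f₁/f₂ = (v + v_s)/(v − v_s), so v_s = v · (f₁ − f₂)/(f₁ + f₂).
v_s = 351 × (194.1 − 168.6)/(194.1 + 168.6) = 351 × 25.5/362.7 ≈ 24.7 m/s.

24.7 m/s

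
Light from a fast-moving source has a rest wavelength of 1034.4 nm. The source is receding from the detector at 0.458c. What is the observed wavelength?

1696.6 nm

Relativistic Doppler for wavelength: λ' = λ₀ · √((1 + β)/(1 − β)).
λ' = 1034.4 × √(1.4580/0.5420) = 1034.4 × 1.64013 ≈ 1696.6 nm.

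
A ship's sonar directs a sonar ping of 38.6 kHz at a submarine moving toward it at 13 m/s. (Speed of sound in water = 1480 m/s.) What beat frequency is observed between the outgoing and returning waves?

The submarine first receives the wave as a moving observer: f₁ = f₀ · (v + u)/v = 38.6 × (1480 + 13)/1480 ≈ 38.939 kHz.
On reflection it acts as a source moving toward the stationary detector: f₂ = f₁ · v/(v − u) = 38.939 × 1480/1467 ≈ 39.284 kHz.
Beat frequency (with f₀ = 38600 Hz): |f₂ − f₀| = 2u·f₀/(v − u) = 2 × 13 × 38600/1467 ≈ 684 Hz.

684 Hz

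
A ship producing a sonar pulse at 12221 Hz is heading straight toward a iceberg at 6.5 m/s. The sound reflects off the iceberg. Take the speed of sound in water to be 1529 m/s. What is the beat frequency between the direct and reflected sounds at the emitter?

The iceberg receives the sound from a moving source: f₁ = f₀ · v/(v − v_e) = 12221 × 1529/1522.5 ≈ 12273.2 Hz.
On the return leg the ship is a moving observer: f₂ = f₁ · (v + v_e)/v = 12273.2 × 1535.5/1529 ≈ 12325.4 Hz.
Beat against the emitted tone: |f₂ − f₀| = 2v_e·f₀/(v − v_e) = 2 × 6.5 × 12221/1522.5 ≈ 104 Hz.

104 Hz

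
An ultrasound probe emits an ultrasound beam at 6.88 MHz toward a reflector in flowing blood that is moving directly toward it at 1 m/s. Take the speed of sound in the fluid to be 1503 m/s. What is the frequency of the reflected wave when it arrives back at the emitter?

6.889 MHz

The reflector in flowing blood first receives the wave as a moving observer: f₁ = f₀ · (v + u)/v = 6.88 × (1503 + 1)/1503 ≈ 6.885 MHz.
The reflection then acts as a moving source: f₂ = f₁ · v/(v − u) ≈ 6.889 MHz.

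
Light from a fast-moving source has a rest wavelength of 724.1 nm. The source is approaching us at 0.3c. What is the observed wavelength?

Relativistic Doppler for wavelength: λ' = λ₀ · √((1 − β)/(1 + β)).
λ' = 724.1 × √(0.7000/1.3000) = 724.1 × 0.73380 ≈ 531.3 nm.

531.3 nm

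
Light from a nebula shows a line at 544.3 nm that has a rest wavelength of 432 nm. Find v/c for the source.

0.227

λ'/λ₀ = 1.2600 > 1 (redshift), so the source is receding.
λ'/λ₀ = √((1 + β)/(1 − β)) for a receding source ⇒ β = (r² − 1)/(r² + 1) with r = λ'/λ₀.
β = (1.5875 − 1)/(1.5875 + 1) ≈ 0.227.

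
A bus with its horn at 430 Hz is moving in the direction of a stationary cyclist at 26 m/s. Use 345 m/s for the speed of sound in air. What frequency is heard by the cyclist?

Only the source moves, toward the listener, so f' = f · v/(v − v_s).
f' = 430 × 345/(345 − 26) = 430 × 345/319 ≈ 465 Hz.

465 Hz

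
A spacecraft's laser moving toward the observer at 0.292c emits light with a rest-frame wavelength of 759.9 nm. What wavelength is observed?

562.5 nm

Relativistic Doppler for wavelength: λ' = λ₀ · √((1 − β)/(1 + β)).
λ' = 759.9 × √(0.7080/1.2920) = 759.9 × 0.74026 ≈ 562.5 nm.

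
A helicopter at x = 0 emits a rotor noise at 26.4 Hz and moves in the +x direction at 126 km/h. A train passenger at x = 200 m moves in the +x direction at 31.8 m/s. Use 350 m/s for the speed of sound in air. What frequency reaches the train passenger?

126 km/h = 35 m/s.
The observer lies on the +x side, so the source is heading toward the observer and the observer is heading away from the source.
General Doppler shift: f' = f · (v − v_o)/(v − v_s).
f' = 26.4 × (350 − 31.8)/(350 − 35) = 26.4 × 318.2/315 ≈ 26.7 Hz.

26.7 Hz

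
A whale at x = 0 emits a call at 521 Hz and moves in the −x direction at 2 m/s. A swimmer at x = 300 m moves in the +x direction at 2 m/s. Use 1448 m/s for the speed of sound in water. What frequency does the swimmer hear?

The observer lies on the +x side, so the source is heading away from the observer and the observer is heading away from the source.
General Doppler shift: f' = f · (v − v_o)/(v + v_s).
f' = 521 × (1448 − 2)/(1448 + 2) = 521 × 1446/1450 ≈ 520 Hz.

520 Hz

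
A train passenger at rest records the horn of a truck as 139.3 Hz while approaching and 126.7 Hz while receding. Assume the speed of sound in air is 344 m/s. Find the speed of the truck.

16.3 m/s

f₁/f₂ = (v + v_s)/(v − v_s), so v_s = v · (f₁ − f₂)/(f₁ + f₂).
v_s = 344 × (139.3 − 126.7)/(139.3 + 126.7) = 344 × 12.6/266.0 ≈ 16.3 m/s.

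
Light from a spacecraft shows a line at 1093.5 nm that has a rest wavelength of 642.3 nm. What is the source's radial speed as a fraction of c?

0.487

λ'/λ₀ = 1.7025 > 1 (redshift), so the source is receding.
λ'/λ₀ = √((1 + β)/(1 − β)) for a receding source ⇒ β = (r² − 1)/(r² + 1) with r = λ'/λ₀.
β = (2.8984 − 1)/(2.8984 + 1) ≈ 0.487.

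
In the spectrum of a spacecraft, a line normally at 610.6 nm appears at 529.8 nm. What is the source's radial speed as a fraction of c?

λ'/λ₀ = 0.8677 < 1 (blueshift), so the source is approaching.
λ'/λ₀ = √((1 − β)/(1 + β)) for an approaching source ⇒ β = (1 − r²)/(1 + r²) with r = λ'/λ₀.
β = (1 − 0.7529)/(1 + 0.7529) ≈ 0.141.

0.141c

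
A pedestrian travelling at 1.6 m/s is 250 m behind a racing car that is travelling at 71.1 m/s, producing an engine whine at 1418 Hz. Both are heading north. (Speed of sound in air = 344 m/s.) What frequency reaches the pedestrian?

1181 Hz

The pedestrian is behind, so the racing car is moving away from it while the pedestrian is moving toward the racing car.
Both move, so f' = f · (v + v_o)/(v + v_s).
f' = 1418 × (344 + 1.6)/(344 + 71.1) = 1418 × 345.6/415.1 ≈ 1181 Hz.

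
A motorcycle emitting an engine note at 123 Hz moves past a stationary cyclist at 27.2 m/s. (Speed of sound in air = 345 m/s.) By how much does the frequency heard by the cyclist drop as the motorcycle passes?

19.5 Hz

Approaching: f₁ = f · v/(v − v_s) = 123 × 345/317.8 ≈ 133.5 Hz.
Receding: f₂ = f · v/(v + v_s) = 123 × 345/372.2 ≈ 114.0 Hz.
Drop: f₁ − f₂ = 2f·v·v_s/(v² − v_s²) = 2 × 123 × 345 × 27.2/(345² − 27.2²) ≈ 19.5 Hz.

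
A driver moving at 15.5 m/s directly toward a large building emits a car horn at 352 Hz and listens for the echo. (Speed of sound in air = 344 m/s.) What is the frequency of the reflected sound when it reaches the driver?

The large building receives the sound from a moving source: f₁ = f₀ · v/(v − v_e) = 352 × 344/328.5 ≈ 369 Hz.
On the return leg the driver is a moving observer: f₂ = f₁ · (v + v_e)/v = 369 × 359.5/344 ≈ 385 Hz.

385 Hz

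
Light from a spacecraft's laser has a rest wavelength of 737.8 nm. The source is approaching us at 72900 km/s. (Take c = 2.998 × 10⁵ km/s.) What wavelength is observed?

575.7 nm

β = v/c = 72900/299800 = 0.2432.
Relativistic Doppler for wavelength: λ' = λ₀ · √((1 − β)/(1 + β)).
λ' = 737.8 × √(0.7568/1.2432) = 737.8 × 0.78026 ≈ 575.7 nm.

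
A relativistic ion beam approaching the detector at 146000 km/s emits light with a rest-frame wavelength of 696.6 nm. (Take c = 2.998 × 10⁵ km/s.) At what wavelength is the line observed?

409.2 nm

β = v/c = 146000/299800 = 0.4870.
Relativistic Doppler for wavelength: λ' = λ₀ · √((1 − β)/(1 + β)).
λ' = 696.6 × √(0.5130/1.4870) = 696.6 × 0.58737 ≈ 409.2 nm.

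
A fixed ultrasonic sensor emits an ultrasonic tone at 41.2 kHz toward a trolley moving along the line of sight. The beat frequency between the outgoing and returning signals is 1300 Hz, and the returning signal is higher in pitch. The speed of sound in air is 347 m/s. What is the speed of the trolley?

5.4 m/s

Double Doppler shift off a moving reflector: f₂ = f₀ · (v + u)/(v − u) (u > 0 toward emitter).
Returning signal is higher, so f₂ = f₀ + Δf = 41200 + 1300 = 42500 Hz.
Rearranging, u = v · (f₂ − f₀)/(f₂ + f₀) = 347 × 1300/83700 ≈ 5.4 m/s.
So the trolley is moving at 5.4 m/s toward the emitter.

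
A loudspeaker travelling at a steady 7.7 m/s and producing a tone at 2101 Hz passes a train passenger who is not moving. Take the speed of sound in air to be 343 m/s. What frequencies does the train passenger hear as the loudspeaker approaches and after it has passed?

Approaching: f₁ = f · v/(v − v_s) = 2101 × 343/335.3 ≈ 2149 Hz.
Receding: f₂ = f · v/(v + v_s) = 2101 × 343/350.7 ≈ 2055 Hz.

2149 Hz approaching; 2055 Hz receding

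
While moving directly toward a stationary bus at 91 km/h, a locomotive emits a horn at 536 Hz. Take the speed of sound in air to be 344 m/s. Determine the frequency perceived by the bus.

91 km/h = 25.28 m/s.
Only the source moves, toward the listener, so f' = f · v/(v − v_s).
f' = 536 × 344/(344 − 25.28) = 536 × 344/318.7 ≈ 579 Hz.

579 Hz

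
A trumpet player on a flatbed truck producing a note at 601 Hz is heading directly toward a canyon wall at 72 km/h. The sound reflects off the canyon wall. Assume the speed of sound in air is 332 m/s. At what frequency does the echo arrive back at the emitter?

678 Hz

72 km/h = 20 m/s.
The canyon wall receives the sound from a moving source: f₁ = f₀ · v/(v − v_e) = 601 × 332/312 ≈ 640 Hz.
On the return leg the trumpet player on a flatbed truck is a moving observer: f₂ = f₁ · (v + v_e)/v = 640 × 352/332 ≈ 678 Hz.
Equivalently f₂ = f₀ · (v + v_e)/(v − v_e).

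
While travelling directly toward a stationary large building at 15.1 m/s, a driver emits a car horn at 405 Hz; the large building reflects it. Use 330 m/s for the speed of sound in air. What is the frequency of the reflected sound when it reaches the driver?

444 Hz

The large building receives the sound from a moving source: f₁ = f₀ · v/(v − v_e) = 405 × 330/314.9 ≈ 424 Hz.
On the return leg the driver is a moving observer: f₂ = f₁ · (v + v_e)/v = 424 × 345.1/330 ≈ 444 Hz.
Equivalently f₂ = f₀ · (v + v_e)/(v − v_e).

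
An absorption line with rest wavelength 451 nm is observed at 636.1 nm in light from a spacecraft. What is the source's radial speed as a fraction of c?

0.331

λ'/λ₀ = 1.4104 > 1 (redshift), so the source is receding.
λ'/λ₀ = √((1 + β)/(1 − β)) for a receding source ⇒ β = (r² − 1)/(r² + 1) with r = λ'/λ₀.
β = (1.9893 − 1)/(1.9893 + 1) ≈ 0.331.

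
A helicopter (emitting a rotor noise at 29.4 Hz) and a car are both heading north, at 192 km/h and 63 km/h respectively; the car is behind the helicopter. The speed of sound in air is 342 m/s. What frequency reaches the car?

26.7 Hz

192 km/h = 53.33 m/s; 63 km/h = 17.5 m/s.
The car is behind, so the helicopter is moving away from it while the car is moving toward the helicopter.
Both move, so f' = f · (v + v_o)/(v + v_s).
f' = 29.4 × (342 + 17.5)/(342 + 53.33) = 29.4 × 359.5/395.33 ≈ 26.7 Hz.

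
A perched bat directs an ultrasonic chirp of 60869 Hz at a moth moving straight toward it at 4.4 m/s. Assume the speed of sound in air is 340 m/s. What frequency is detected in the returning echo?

62465 Hz

At the moth (a moving observer), f₁ = f₀ · (v + u)/v = 60869 × 344.4/340 ≈ 61657 Hz.
The reflection then acts as a moving source: f₂ = f₁ · v/(v − u) ≈ 62465 Hz.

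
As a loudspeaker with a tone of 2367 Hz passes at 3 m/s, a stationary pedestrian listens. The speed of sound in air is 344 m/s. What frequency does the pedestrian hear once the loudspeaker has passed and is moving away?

2347 Hz

Receding: f₂ = f · v/(v + v_s) = 2367 × 344/347 ≈ 2347 Hz.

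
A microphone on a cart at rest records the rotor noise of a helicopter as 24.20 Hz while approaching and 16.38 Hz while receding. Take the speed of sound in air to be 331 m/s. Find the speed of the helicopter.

64 m/s

f₁/f₂ = (v + v_s)/(v − v_s), so v_s = v · (f₁ − f₂)/(f₁ + f₂).
v_s = 331 × (24.20 − 16.38)/(24.20 + 16.38) = 331 × 7.82/40.58 ≈ 64 m/s.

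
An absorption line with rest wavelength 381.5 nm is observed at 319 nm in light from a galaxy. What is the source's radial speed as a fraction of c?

λ'/λ₀ = 0.8362 < 1 (blueshift), so the source is approaching.
λ'/λ₀ = √((1 − β)/(1 + β)) for an approaching source ⇒ β = (1 − r²)/(1 + r²) with r = λ'/λ₀.
β = (1 − 0.6992)/(1 + 0.6992) ≈ 0.177.

0.177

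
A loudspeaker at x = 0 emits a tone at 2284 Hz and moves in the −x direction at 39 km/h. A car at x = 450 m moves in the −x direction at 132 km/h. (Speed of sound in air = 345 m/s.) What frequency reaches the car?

2450 Hz

39 km/h = 10.83 m/s; 132 km/h = 36.67 m/s.
The observer lies on the +x side, so the source is heading away from the observer and the observer is heading toward the source.
Both move, so f' = f · (v + v_o)/(v + v_s).
f' = 2284 × (345 + 36.67)/(345 + 10.83) = 2284 × 381.67/355.83 ≈ 2450 Hz.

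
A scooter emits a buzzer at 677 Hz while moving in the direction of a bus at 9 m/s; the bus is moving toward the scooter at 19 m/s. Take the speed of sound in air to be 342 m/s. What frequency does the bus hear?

With source approaching and observer approaching, f' = f · (v + v_o)/(v − v_s).
f' = 677 × (342 + 19)/(342 − 9) = 677 × 361/333 ≈ 734 Hz.

734 Hz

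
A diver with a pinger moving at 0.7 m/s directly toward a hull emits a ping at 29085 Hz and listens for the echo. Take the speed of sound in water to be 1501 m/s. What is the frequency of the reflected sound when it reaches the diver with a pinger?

The hull receives the sound from a moving source: f₁ = f₀ · v/(v − v_e) = 29085 × 1501/1500.3 ≈ 29099 Hz.
On the return leg the diver with a pinger is a moving observer: f₂ = f₁ · (v + v_e)/v = 29099 × 1501.7/1501 ≈ 29112 Hz.

29112 Hz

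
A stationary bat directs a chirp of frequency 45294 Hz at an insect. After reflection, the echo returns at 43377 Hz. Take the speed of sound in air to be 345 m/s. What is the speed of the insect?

Double Doppler shift off a moving reflector: f₂ = f₀ · (v + u)/(v − u) (u > 0 toward emitter).
Rearranging, u = v · (f₂ − f₀)/(f₂ + f₀) = 345 × -1917/88671 ≈ -7.5 m/s.
So the insect is moving at 7.5 m/s away from the emitter.

7.5 m/s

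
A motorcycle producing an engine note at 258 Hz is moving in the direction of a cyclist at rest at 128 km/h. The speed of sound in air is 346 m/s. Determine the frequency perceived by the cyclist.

128 km/h = 35.56 m/s.
With the source moving toward a stationary observer, f' = f · v/(v − v_s).
f' = 258 × 346/(346 − 35.56) = 258 × 346/310.4 ≈ 288 Hz.

288 Hz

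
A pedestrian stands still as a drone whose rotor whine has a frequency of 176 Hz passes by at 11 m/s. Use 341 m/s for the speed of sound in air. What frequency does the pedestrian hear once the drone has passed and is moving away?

170 Hz

Receding: f₂ = f · v/(v + v_s) = 176 × 341/352 ≈ 170 Hz.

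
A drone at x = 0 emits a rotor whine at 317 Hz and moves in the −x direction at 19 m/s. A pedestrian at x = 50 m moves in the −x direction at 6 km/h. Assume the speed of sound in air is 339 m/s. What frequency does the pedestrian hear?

6 km/h = 1.667 m/s.
The observer lies on the +x side, so the source is heading away from the observer and the observer is heading toward the source.
General Doppler shift: f' = f · (v + v_o)/(v + v_s).
f' = 317 × (339 + 1.667)/(339 + 19) = 317 × 340.67/358 ≈ 302 Hz.

302 Hz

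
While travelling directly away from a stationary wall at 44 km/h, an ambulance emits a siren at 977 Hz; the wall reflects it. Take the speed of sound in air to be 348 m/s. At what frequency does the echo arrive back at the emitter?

911 Hz

44 km/h = 12.22 m/s.
The wall receives the sound from a moving source: f₁ = f₀ · v/(v + v_e) = 977 × 348/360.22 ≈ 944 Hz.
On the return leg the ambulance is a moving observer: f₂ = f₁ · (v − v_e)/v = 944 × 335.78/348 ≈ 911 Hz.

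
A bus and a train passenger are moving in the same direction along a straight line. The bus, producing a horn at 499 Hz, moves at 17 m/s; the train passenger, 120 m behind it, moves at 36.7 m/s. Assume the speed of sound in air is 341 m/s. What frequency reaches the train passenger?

The train passenger is behind, so the bus is moving away from it while the train passenger is moving toward the bus.
General Doppler shift: f' = f · (v + v_o)/(v + v_s).
f' = 499 × (341 + 36.7)/(341 + 17) = 499 × 377.7/358 ≈ 526 Hz.

526 Hz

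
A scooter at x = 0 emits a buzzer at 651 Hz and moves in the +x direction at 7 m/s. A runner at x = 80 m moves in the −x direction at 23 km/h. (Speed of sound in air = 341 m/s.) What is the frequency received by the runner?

23 km/h = 6.389 m/s.
The observer lies on the +x side, so the source is heading toward the observer and the observer is heading toward the source.
With source approaching and observer approaching, f' = f · (v + v_o)/(v − v_s).
f' = 651 × (341 + 6.389)/(341 − 7) = 651 × 347.39/334 ≈ 677 Hz.

677 Hz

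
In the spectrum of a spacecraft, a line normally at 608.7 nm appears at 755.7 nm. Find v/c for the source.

λ'/λ₀ = 1.2415 > 1 (redshift), so the source is receding.
λ'/λ₀ = √((1 + β)/(1 − β)) for a receding source ⇒ β = (r² − 1)/(r² + 1) with r = λ'/λ₀.
β = (1.5413 − 1)/(1.5413 + 1) ≈ 0.213.

0.213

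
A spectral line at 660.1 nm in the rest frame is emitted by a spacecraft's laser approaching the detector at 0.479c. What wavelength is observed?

391.8 nm

Relativistic Doppler for wavelength: λ' = λ₀ · √((1 − β)/(1 + β)).
λ' = 660.1 × √(0.5210/1.4790) = 660.1 × 0.59352 ≈ 391.8 nm.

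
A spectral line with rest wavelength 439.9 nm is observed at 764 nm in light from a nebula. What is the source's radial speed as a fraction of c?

λ'/λ₀ = 1.7368 > 1 (redshift), so the source is receding.
λ'/λ₀ = √((1 + β)/(1 − β)) for a receding source ⇒ β = (r² − 1)/(r² + 1) with r = λ'/λ₀.
β = (3.0163 − 1)/(3.0163 + 1) ≈ 0.502.

0.502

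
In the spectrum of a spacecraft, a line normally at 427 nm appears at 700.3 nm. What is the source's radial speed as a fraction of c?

0.458

λ'/λ₀ = 1.6400 > 1 (redshift), so the source is receding.
λ'/λ₀ = √((1 + β)/(1 − β)) for a receding source ⇒ β = (r² − 1)/(r² + 1) with r = λ'/λ₀.
β = (2.6898 − 1)/(2.6898 + 1) ≈ 0.458.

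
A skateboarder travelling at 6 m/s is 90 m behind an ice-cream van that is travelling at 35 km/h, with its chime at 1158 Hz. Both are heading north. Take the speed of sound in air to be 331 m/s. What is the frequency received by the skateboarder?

35 km/h = 9.722 m/s.
The skateboarder is behind, so the ice-cream van is moving away from it while the skateboarder is moving toward the ice-cream van.
With source receding and observer approaching, f' = f · (v + v_o)/(v + v_s).
f' = 1158 × (331 + 6)/(331 + 9.722) = 1158 × 337/340.72 ≈ 1145 Hz.

1145 Hz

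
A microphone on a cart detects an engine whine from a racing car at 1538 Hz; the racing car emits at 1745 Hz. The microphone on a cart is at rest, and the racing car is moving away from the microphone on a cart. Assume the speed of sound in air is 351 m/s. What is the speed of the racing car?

47 m/s

f' = f · v/(v + v_s) ⇒ v_s = v · |1 − f/f'|.
v_s = 351 × |1 − 1745/1538| = 351 × 0.1346 ≈ 47 m/s.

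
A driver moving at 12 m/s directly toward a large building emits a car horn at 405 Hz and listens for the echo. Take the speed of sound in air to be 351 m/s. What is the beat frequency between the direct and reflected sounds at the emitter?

28.7 Hz

The large building receives the sound from a moving source: f₁ = f₀ · v/(v − v_e) = 405 × 351/339 ≈ 419.3 Hz.
On the return leg the driver is a moving observer: f₂ = f₁ · (v + v_e)/v = 419.3 × 363/351 ≈ 433.7 Hz.
Beat against the emitted tone: |f₂ − f₀| = 2v_e·f₀/(v − v_e) = 2 × 12 × 405/339 ≈ 28.7 Hz.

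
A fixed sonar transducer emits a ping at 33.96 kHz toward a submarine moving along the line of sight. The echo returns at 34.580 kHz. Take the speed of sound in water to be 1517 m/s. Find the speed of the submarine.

Double Doppler shift off a moving reflector: f₂ = f₀ · (v + u)/(v − u) (u > 0 toward emitter).
Rearranging, u = v · (f₂ − f₀)/(f₂ + f₀) = 1517 × 0.620/68.540 ≈ 13.7 m/s.
So the submarine is moving at 13.7 m/s toward the emitter.

13.7 m/s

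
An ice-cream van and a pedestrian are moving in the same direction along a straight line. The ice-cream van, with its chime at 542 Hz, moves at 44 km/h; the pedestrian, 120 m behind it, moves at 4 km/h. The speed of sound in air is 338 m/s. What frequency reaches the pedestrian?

525 Hz

44 km/h = 12.22 m/s; 4 km/h = 1.111 m/s.
The pedestrian is behind, so the ice-cream van is moving away from it while the pedestrian is moving toward the ice-cream van.
General Doppler shift: f' = f · (v + v_o)/(v + v_s).
f' = 542 × (338 + 1.111)/(338 + 12.22) = 542 × 339.11/350.22 ≈ 525 Hz.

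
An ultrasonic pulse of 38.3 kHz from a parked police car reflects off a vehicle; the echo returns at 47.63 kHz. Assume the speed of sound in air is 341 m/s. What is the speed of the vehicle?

37 m/s

Double Doppler shift off a moving reflector: f₂ = f₀ · (v + u)/(v − u) (u > 0 toward emitter).
Rearranging, u = v · (f₂ − f₀)/(f₂ + f₀) = 341 × 9.33/85.93 ≈ 37 m/s.
So the vehicle is moving at 37 m/s toward the emitter.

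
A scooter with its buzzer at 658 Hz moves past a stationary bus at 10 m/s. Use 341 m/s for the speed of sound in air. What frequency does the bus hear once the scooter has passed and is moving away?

639 Hz

Receding: f₂ = f · v/(v + v_s) = 658 × 341/351 ≈ 639 Hz.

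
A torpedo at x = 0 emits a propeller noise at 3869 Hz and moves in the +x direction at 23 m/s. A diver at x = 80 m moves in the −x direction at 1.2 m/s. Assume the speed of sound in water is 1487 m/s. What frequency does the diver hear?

The observer lies on the +x side, so the source is heading toward the observer and the observer is heading toward the source.
With source approaching and observer approaching, f' = f · (v + v_o)/(v − v_s).
f' = 3869 × (1487 + 1.2)/(1487 − 23) = 3869 × 1488.2/1464 ≈ 3933 Hz.

3933 Hz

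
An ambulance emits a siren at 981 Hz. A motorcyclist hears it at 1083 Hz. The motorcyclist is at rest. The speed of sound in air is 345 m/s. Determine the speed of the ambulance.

f' > f, so the ambulance is approaching.
f' = f · v/(v − v_s) ⇒ v_s = v · |1 − f/f'|.
v_s = 345 × |1 − 981/1083| = 345 × 0.09418 ≈ 32 m/s.

32 m/s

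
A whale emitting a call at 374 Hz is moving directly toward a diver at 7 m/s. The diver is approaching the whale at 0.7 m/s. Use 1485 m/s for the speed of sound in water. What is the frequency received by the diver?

376 Hz

With source approaching and observer approaching, f' = f · (v + v_o)/(v − v_s).
f' = 374 × (1485 + 0.7)/(1485 − 7) = 374 × 1485.7/1478 ≈ 376 Hz.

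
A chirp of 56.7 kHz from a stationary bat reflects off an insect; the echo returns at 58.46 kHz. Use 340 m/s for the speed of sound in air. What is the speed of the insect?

5.2 m/s

Double Doppler shift off a moving reflector: f₂ = f₀ · (v + u)/(v − u) (u > 0 toward emitter).
Rearranging, u = v · (f₂ − f₀)/(f₂ + f₀) = 340 × 1.76/115.16 ≈ 5.2 m/s.
So the insect is moving at 5.2 m/s toward the emitter.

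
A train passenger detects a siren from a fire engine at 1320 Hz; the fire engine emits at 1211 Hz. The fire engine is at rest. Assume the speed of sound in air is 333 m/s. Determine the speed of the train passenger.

f' > f, so the train passenger is approaching.
f' = f · (v + v_o)/v ⇒ v_o = v · |f'/f − 1|.
v_o = 333 × |1320/1211 − 1| = 333 × 0.09001 ≈ 30 m/s.

30 m/s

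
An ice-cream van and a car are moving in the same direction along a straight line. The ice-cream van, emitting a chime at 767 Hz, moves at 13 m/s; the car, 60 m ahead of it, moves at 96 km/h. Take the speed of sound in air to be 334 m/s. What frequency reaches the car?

734 Hz

96 km/h = 26.67 m/s.
The car is ahead, so the ice-cream van is moving toward it while the car is moving away from the ice-cream van.
With source approaching and observer receding, f' = f · (v − v_o)/(v − v_s).
f' = 767 × (334 − 26.67)/(334 − 13) = 767 × 307.33/321 ≈ 734 Hz.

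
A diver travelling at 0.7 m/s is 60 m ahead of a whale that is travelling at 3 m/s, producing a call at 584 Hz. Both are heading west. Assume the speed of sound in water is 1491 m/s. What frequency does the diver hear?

585 Hz

The diver is ahead, so the whale is moving toward it while the diver is moving away from the whale.
Both move, so f' = f · (v − v_o)/(v − v_s).
f' = 584 × (1491 − 0.7)/(1491 − 3) = 584 × 1490.3/1488 ≈ 585 Hz.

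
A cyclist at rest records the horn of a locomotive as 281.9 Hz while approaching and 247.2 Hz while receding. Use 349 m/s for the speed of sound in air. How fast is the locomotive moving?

22.9 m/s

f₁/f₂ = (v + v_s)/(v − v_s), so v_s = v · (f₁ − f₂)/(f₁ + f₂).
v_s = 349 × (281.9 − 247.2)/(281.9 + 247.2) = 349 × 34.7/529.1 ≈ 22.9 m/s.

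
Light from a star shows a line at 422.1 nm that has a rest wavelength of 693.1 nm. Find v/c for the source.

0.459

λ'/λ₀ = 0.6090 < 1 (blueshift), so the source is approaching.
λ'/λ₀ = √((1 − β)/(1 + β)) for an approaching source ⇒ β = (1 − r²)/(1 + r²) with r = λ'/λ₀.
β = (1 − 0.3709)/(1 + 0.3709) ≈ 0.459.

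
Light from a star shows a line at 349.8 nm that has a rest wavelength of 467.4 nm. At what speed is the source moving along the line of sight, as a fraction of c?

λ'/λ₀ = 0.7484 < 1 (blueshift), so the source is approaching.
λ'/λ₀ = √((1 − β)/(1 + β)) for an approaching source ⇒ β = (1 − r²)/(1 + r²) with r = λ'/λ₀.
β = (1 − 0.5601)/(1 + 0.5601) ≈ 0.282.

0.282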